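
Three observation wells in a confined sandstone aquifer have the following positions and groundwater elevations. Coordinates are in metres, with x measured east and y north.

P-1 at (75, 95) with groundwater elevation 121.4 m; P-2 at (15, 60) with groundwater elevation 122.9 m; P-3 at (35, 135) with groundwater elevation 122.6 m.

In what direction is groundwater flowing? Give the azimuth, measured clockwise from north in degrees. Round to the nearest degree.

Differences from P-1: to P-2 (Δx, Δy, Δh) = (-60, -35, +1.5); to P-3 = (-40, 40, +1.2).
Solve a·Δx + b·Δy = Δh: det = (-60)·40 − (-40)·(-35) = -3800.
∂h/∂x = [(+1.5)·40 − (+1.2)·(-35)] / -3800 = -0.02684
∂h/∂y = [(-60)·(+1.2) − (-40)·(+1.5)] / -3800 = +0.003158
Flow direction (−∇h) has components (+0.02684 E, -0.003158 N).
Azimuth = atan2(E, N) = atan2(+0.02684, -0.003158) = 96.7° ≈ 097°.

097°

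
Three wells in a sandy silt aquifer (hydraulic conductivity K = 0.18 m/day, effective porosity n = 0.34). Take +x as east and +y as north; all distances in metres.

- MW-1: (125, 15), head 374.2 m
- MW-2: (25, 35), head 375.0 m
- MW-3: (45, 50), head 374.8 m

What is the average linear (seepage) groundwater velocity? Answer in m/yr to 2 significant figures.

With h = a·x + b·y + c and MW-1 as origin, the differences give:
  (-100)·a + 20·b = +0.8
  (-80)·a + 35·b = +0.6
Eliminate b (×35 and ×20, subtract): -1900·a = 16.00 → a = ∂h/∂x = -0.008421
Back-substitute: b = ∂h/∂y = -0.002105.
|∇h| = √(-0.008421² + -0.002105²) = 0.00868
Seepage velocity v = K·i/n = 0.18 × 0.00868 / 0.34 = 0.004595 m/day = 1.678 m/yr.

1.7 m/yr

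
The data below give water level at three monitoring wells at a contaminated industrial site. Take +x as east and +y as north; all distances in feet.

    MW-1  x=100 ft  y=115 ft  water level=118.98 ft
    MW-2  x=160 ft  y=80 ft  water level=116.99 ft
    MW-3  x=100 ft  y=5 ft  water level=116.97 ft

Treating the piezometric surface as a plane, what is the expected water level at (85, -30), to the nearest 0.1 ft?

116.7 ft

With h = a·x + b·y + c and MW-1 as origin, the differences give:
  60·a + (-35)·b = -1.99
  0·a + (-110)·b = -2.01
Eliminate b (×(-110) and ×(-35), subtract): -6600·a = 148.550 → a = ∂h/∂x = -0.02251
Back-substitute: b = ∂h/∂y = +0.01827.
h(85, -30) = 118.98 + (-0.02251)·(-15) + (+0.01827)·(-145) = 118.98 +0.338 -2.650 = 116.668 ft.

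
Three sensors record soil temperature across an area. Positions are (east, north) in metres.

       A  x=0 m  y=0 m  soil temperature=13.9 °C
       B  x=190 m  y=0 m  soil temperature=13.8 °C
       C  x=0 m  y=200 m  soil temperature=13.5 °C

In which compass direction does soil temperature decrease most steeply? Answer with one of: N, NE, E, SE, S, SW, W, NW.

N

∂T/∂x = (13.8 − 13.9) / (190 − 0) = -0.0005263
∂T/∂y = (13.5 − 13.9) / (200 − 0) = -0.002000
Steepest decrease is along −∇f = (+0.0005263 E, +0.002000 N) → north.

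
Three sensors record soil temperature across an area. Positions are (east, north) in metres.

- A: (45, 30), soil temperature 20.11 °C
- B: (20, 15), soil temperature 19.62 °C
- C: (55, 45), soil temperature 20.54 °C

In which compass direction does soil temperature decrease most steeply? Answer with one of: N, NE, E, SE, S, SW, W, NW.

S

Differences from A: to B (Δx, Δy, Δh) = (-25, -15, -0.49); to C = (10, 15, +0.43).
Solve a·Δx + b·Δy = ΔT: det = (-25)·15 − 10·(-15) = -225.
∂T/∂x = [(-0.49)·15 − (+0.43)·(-15)] / -225 = +0.004000
∂T/∂y = [(-25)·(+0.43) − 10·(-0.49)] / -225 = +0.02600
Steepest decrease is along −∇f = (-0.004000 E, -0.02600 N) → south.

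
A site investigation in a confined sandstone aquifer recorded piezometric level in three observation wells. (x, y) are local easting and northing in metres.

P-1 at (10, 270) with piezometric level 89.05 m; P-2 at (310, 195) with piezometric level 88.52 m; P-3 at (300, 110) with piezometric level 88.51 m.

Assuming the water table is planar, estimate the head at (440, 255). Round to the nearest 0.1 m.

Three-point gradient (reference P-1): Δ to P-2 = (300, -75, -0.53), Δ to P-3 = (290, -160, -0.54).
∂h/∂x = -0.001688, ∂h/∂y = +0.0003162 (det = -26250).
h(440, 255) = 89.05 + (-0.001688)·(430) + (+0.0003162)·(-15) = 89.05 -0.726 -0.005 = 88.320 m.

88.3 m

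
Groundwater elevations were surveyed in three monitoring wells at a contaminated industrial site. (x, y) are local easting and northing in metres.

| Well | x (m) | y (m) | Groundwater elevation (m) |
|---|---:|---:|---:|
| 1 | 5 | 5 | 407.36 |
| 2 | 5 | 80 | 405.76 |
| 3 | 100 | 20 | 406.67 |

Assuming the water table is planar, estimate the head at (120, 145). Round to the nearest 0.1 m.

403.9 m

Differences from 1: to 2 (Δx, Δy, Δh) = (0, 75, -1.60); to 3 = (95, 15, -0.69).
Solve a·Δx + b·Δy = Δh: det = 0·15 − 95·75 = -7125.
∂h/∂x = [(-1.60)·15 − (-0.69)·75] / -7125 = -0.003895
∂h/∂y = [0·(-0.69) − 95·(-1.60)] / -7125 = -0.02133
h(120, 145) = 407.36 + (-0.003895)·(115) + (-0.02133)·(140) = 407.36 -0.448 -2.987 = 403.925 m.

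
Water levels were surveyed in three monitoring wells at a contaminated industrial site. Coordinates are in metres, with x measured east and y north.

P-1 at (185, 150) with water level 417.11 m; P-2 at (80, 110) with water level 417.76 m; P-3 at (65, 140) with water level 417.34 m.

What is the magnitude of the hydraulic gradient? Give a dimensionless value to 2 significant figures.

0.014

Differences from P-1: to P-2 (Δx, Δy, Δh) = (-105, -40, +0.65); to P-3 = (-120, -10, +0.23).
Determinant of the coordinate differences = (-105)·(-10) − (-120)·(-40) = -3750.
∂h/∂x = [(+0.65)·(-10) − (+0.23)·(-40)] / -3750 = -0.0007200
∂h/∂y = [(-105)·(+0.23) − (-120)·(+0.65)] / -3750 = -0.01436
|∇h| = √(-0.0007200² + -0.01436²) = 0.01438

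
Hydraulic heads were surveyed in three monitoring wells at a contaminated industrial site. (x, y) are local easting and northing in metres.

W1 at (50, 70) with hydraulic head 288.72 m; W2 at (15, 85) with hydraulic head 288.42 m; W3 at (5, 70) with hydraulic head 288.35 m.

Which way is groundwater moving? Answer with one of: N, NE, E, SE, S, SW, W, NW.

Differences from W1: to W2 (Δx, Δy, Δh) = (-35, 15, -0.30); to W3 = (-45, 0, -0.37).
Determinant of the coordinate differences = (-35)·0 − (-45)·15 = 675.
∂h/∂x = [(-0.30)·0 − (-0.37)·15] / 675 = +0.008222
∂h/∂y = [(-35)·(-0.37) − (-45)·(-0.30)] / 675 = -0.0008148
Flow = −∇h = (-0.008222 east, +0.0008148 north), which points west.

W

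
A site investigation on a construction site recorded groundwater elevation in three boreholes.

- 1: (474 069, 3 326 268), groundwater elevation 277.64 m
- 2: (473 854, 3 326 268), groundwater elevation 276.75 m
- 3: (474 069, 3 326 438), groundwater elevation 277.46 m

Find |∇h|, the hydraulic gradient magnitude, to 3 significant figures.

0.00427

∂h/∂x = (276.75 − 277.64) / (473854 − 474069) = +0.004140
∂h/∂y = (277.46 − 277.64) / (3326438 − 3326268) = -0.001059
|∇h| = √(0.004140² + -0.001059²) = 0.004273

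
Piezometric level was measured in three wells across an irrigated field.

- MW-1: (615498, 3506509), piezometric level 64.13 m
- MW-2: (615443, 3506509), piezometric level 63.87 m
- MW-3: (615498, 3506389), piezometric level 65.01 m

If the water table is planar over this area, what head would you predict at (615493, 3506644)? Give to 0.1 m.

∂h/∂x = (63.87 − 64.13) / (615443 − 615498) = +0.004727
∂h/∂y = (65.01 − 64.13) / (3506389 − 3506509) = -0.007333
h(615493, 3506644) = 64.13 + (+0.004727)·(-5) + (-0.007333)·(135) = 64.13 -0.024 -0.990 = 63.116 m.

63.1 m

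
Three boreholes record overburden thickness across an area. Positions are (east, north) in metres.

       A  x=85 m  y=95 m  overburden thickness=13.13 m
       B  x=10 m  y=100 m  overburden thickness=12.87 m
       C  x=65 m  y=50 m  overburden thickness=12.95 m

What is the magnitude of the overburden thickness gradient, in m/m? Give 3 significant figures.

0.00434 m/m

Three-point gradient (reference A): Δ to B = (-75, 5, -0.26), Δ to C = (-20, -45, -0.18).
∂d/∂x = +0.003626, ∂d/∂y = +0.002388 (det = 3475).
|∇f| = √(0.003626² + 0.002388²) = 0.004342 m/m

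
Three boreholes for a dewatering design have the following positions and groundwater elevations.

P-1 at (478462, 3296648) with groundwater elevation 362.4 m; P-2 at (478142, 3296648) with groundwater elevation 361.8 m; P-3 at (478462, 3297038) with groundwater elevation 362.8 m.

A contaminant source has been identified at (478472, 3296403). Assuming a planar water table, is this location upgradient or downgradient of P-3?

downgradient

∂h/∂x = (361.8 − 362.4) / (478142 − 478462) = +0.001875
∂h/∂y = (362.8 − 362.4) / (3297038 − 3296648) = +0.001026
Head at (478472, 3296403) = 362.4 + (+0.001875)·(10) + (+0.001026)·(-245) = 362.17 m.
That is lower than the 362.8 m at P-3, so the point is downgradient.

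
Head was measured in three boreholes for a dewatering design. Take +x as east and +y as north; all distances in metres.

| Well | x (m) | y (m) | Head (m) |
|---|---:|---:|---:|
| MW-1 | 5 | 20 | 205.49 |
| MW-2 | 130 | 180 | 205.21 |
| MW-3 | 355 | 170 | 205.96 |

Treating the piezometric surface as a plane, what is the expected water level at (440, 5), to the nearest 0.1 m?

Taking MW-1 as reference: MW-2−MW-1 = (125, 160, -0.28); MW-3−MW-1 = (350, 150, +0.47).
Determinant of the coordinate differences = 125·150 − 350·160 = -37250.
∂h/∂x = [(-0.28)·150 − (+0.47)·160] / -37250 = +0.003146
∂h/∂y = [125·(+0.47) − 350·(-0.28)] / -37250 = -0.004208
h(440, 5) = 205.49 + (+0.003146)·(435) + (-0.004208)·(-15) = 205.49 +1.369 +0.063 = 206.922 m.

206.9 m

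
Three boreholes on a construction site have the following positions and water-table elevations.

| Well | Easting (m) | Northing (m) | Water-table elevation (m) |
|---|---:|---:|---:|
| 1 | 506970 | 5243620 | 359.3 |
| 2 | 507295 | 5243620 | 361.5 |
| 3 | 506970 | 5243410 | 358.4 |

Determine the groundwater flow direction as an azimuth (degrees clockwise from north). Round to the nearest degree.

∂h/∂x = (361.5 − 359.3) / (507295 − 506970) = +0.006769
∂h/∂y = (358.4 − 359.3) / (5243410 − 5243620) = +0.004286
Flow direction (−∇h) has components (-0.006769 E, -0.004286 N).
Azimuth = atan2(E, N) = atan2(-0.006769, -0.004286) = 237.7° ≈ 238°.

238°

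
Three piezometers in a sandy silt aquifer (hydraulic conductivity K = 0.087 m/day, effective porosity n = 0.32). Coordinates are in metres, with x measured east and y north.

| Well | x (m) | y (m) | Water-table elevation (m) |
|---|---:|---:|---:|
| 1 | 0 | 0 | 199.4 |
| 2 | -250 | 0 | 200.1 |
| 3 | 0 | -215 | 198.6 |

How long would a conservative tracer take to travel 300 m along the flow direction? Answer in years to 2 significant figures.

650 years

∂h/∂x = (200.1 − 199.4) / (-250 − 0) = -0.002800
∂h/∂y = (198.6 − 199.4) / (-215 − 0) = +0.003721
|∇h| = √(-0.002800² + 0.003721²) = 0.004657
Seepage velocity v = K·i/n = 0.087 × 0.004657 / 0.32 = 0.001266 m/day.
t = 300 / 0.001266 = 2.37e+05 days = 649 years.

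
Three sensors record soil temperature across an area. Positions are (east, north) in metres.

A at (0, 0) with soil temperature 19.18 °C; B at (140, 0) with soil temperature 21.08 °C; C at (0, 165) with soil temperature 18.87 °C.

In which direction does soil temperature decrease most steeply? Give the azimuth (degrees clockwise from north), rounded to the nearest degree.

∂T/∂x = (21.08 − 19.18) / (140 − 0) = +0.01357
∂T/∂y = (18.87 − 19.18) / (165 − 0) = -0.001879
Steepest decrease is along −∇f: components (-0.01357 E, +0.001879 N).
Azimuth = atan2(-0.01357, +0.001879) = 277.9° ≈ 278°.

278°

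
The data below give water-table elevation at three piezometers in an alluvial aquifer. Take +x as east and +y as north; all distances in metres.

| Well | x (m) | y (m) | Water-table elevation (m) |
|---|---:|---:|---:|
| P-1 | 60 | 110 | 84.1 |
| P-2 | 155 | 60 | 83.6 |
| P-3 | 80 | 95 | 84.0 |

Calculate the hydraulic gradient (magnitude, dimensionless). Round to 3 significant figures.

0.00600

Differences from P-1: to P-2 (Δx, Δy, Δh) = (95, -50, -0.5); to P-3 = (20, -15, -0.1).
Solve a·Δx + b·Δy = Δh: det = 95·(-15) − 20·(-50) = -425.
∂h/∂x = [(-0.5)·(-15) − (-0.1)·(-50)] / -425 = -0.005882
∂h/∂y = [95·(-0.1) − 20·(-0.5)] / -425 = -0.001176
|∇h| = √(-0.005882² + -0.001176²) = 0.005998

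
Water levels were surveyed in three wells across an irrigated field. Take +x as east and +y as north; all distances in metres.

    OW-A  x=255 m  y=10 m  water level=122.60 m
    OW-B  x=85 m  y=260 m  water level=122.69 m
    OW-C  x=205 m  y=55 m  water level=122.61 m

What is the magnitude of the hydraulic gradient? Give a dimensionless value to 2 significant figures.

With h = a·x + b·y + c and OW-A as origin, the differences give:
  (-170)·a + 250·b = +0.09
  (-50)·a + 45·b = +0.01
Eliminate b (×45 and ×250, subtract): 4850·a = 1.550 → a = ∂h/∂x = +0.0003196
Back-substitute: b = ∂h/∂y = +0.0005773.
|∇h| = √(0.0003196² + 0.0005773²) = 0.0006599

0.00066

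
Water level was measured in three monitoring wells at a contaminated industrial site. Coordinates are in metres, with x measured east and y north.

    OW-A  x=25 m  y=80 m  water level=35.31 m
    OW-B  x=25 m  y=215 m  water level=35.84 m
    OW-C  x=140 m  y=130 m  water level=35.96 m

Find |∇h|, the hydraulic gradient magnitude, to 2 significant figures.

0.0056

With h = a·x + b·y + c and OW-A as origin, the differences give:
  0·a + 135·b = +0.53
  115·a + 50·b = +0.65
Eliminate b (×50 and ×135, subtract): -15525·a = -61.250 → a = ∂h/∂x = +0.003945
Back-substitute: b = ∂h/∂y = +0.003926.
|∇h| = √(0.003945² + 0.003926²) = 0.005566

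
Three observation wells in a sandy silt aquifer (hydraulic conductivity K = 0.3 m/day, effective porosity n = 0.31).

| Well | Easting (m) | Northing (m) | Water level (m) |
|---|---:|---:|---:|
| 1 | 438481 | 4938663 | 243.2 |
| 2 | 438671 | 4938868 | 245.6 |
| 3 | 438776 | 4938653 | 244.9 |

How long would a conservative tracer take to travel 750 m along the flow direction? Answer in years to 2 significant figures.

250 years

Differences from 1: to 2 (Δx, Δy, Δh) = (190, 205, +2.4); to 3 = (295, -10, +1.7).
Solve a·Δx + b·Δy = Δh: det = 190·(-10) − 295·205 = -62375.
∂h/∂x = [(+2.4)·(-10) − (+1.7)·205] / -62375 = +0.005972
∂h/∂y = [190·(+1.7) − 295·(+2.4)] / -62375 = +0.006172
|∇h| = √(0.005972² + 0.006172²) = 0.008588
Seepage velocity v = K·i/n = 0.3 × 0.008588 / 0.31 = 0.008311 m/day.
t = 750 / 0.008311 = 9.024e+04 days = 247 years.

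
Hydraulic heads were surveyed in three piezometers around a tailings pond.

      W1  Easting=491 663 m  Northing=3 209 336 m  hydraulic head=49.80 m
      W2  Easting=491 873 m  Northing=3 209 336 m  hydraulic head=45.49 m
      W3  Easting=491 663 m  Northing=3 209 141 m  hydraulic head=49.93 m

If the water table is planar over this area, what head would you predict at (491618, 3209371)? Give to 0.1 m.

50.7 m

∂h/∂x = (45.49 − 49.80) / (491873 − 491663) = -0.02052
∂h/∂y = (49.93 − 49.80) / (3209141 − 3209336) = -0.0006667
h(491618, 3209371) = 49.80 + (-0.02052)·(-45) + (-0.0006667)·(35) = 49.80 +0.924 -0.023 = 50.700 m.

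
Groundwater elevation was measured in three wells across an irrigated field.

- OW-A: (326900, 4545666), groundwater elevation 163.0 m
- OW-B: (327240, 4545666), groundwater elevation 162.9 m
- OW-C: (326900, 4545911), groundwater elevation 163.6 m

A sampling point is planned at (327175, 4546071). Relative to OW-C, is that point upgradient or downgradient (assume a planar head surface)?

upgradient

∂h/∂x = (162.9 − 163.0) / (327240 − 326900) = -0.0002941
∂h/∂y = (163.6 − 163.0) / (4545911 − 4545666) = +0.002449
Head at (327175, 4546071) = 163.0 + (-0.0002941)·(275) + (+0.002449)·(405) = 163.91 m.
That is higher than the 163.6 m at OW-C, so the point is upgradient.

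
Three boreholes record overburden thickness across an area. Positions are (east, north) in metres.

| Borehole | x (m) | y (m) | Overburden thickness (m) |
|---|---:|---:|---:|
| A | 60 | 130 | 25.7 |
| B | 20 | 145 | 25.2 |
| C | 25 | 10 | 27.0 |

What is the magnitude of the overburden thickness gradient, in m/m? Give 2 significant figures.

0.015 m/m

Taking A as reference: B−A = (-40, 15, -0.5); C−A = (-35, -120, +1.3).
Solve a·Δx + b·Δy = Δd: det = (-40)·(-120) − (-35)·15 = 5325.
∂d/∂x = [(-0.5)·(-120) − (+1.3)·15] / 5325 = +0.007606
∂d/∂y = [(-40)·(+1.3) − (-35)·(-0.5)] / 5325 = -0.01305
|∇f| = √(0.007606² + -0.01305²) = 0.0151 m/m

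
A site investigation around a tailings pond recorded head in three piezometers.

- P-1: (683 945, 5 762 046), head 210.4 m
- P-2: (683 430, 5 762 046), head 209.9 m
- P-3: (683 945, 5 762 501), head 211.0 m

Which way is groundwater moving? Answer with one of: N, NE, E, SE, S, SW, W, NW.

SW

∂h/∂x = (209.9 − 210.4) / (683430 − 683945) = +0.0009709
∂h/∂y = (211.0 − 210.4) / (5762501 − 5762046) = +0.001319
Flow = −∇h = (-0.0009709 east, -0.001319 north), which points southwest.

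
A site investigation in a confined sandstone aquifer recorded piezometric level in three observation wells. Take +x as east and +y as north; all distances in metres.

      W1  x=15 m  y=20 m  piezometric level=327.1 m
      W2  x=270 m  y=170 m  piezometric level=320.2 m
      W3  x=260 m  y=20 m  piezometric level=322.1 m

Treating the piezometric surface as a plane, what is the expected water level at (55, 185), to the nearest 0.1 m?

324.4 m

Three-point gradient (reference W1): Δ to W2 = (255, 150, -6.9), Δ to W3 = (245, 0, -5.0).
∂h/∂x = -0.02041, ∂h/∂y = -0.01131 (det = -36750).
h(55, 185) = 327.1 + (-0.02041)·(40) + (-0.01131)·(165) = 327.1 -0.816 -1.866 = 324.418 m.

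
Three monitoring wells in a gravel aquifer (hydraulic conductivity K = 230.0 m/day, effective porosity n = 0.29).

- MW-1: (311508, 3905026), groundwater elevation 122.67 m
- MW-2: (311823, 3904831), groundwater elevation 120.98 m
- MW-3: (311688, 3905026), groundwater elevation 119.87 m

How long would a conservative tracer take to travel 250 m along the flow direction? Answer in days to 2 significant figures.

14 days

With h = a·x + b·y + c and MW-1 as origin, the differences give:
  315·a + (-195)·b = -1.69
  180·a + 0·b = -2.80
Eliminate b (×0 and ×(-195), subtract): 35100·a = -546.000 → a = ∂h/∂x = -0.01556
Back-substitute: b = ∂h/∂y = -0.01646.
|∇h| = √(-0.01556² + -0.01646²) = 0.02265
Seepage velocity v = K·i/n = 230.0 × 0.02265 / 0.29 = 17.96 m/day.
t = 250 / 17.96 = 13.92 days.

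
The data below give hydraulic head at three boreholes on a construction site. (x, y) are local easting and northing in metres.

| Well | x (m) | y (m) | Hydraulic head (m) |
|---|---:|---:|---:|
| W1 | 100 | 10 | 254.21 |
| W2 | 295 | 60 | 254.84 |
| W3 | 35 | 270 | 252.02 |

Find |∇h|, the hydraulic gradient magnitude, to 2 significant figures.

Differences from W1: to W2 (Δx, Δy, Δh) = (195, 50, +0.63); to W3 = (-65, 260, -2.19).
Solve a·Δx + b·Δy = Δh: det = 195·260 − (-65)·50 = 53950.
∂h/∂x = [(+0.63)·260 − (-2.19)·50] / 53950 = +0.005066
∂h/∂y = [195·(-2.19) − (-65)·(+0.63)] / 53950 = -0.007157
|∇h| = √(0.005066² + -0.007157²) = 0.008769

0.0088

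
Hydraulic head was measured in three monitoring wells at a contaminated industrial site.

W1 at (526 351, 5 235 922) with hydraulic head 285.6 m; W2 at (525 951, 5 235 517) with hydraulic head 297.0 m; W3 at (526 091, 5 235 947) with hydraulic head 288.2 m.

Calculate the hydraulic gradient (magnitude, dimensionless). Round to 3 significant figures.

Differences from W1: to W2 (Δx, Δy, Δh) = (-400, -405, +11.4); to W3 = (-260, 25, +2.6).
Solve a·Δx + b·Δy = Δh: det = (-400)·25 − (-260)·(-405) = -115300.
∂h/∂x = [(+11.4)·25 − (+2.6)·(-405)] / -115300 = -0.01160
∂h/∂y = [(-400)·(+2.6) − (-260)·(+11.4)] / -115300 = -0.01669
|∇h| = √(-0.01160² + -0.01669²) = 0.02033

0.0203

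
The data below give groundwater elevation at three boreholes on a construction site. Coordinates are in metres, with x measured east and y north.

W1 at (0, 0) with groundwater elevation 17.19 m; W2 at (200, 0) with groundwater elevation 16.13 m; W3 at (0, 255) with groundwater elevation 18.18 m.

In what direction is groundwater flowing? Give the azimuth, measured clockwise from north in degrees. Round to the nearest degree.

∂h/∂x = (16.13 − 17.19) / (200 − 0) = -0.005300
∂h/∂y = (18.18 − 17.19) / (255 − 0) = +0.003882
Flow direction (−∇h) has components (+0.005300 E, -0.003882 N).
Azimuth = atan2(E, N) = atan2(+0.005300, -0.003882) = 126.2° ≈ 126°.

126°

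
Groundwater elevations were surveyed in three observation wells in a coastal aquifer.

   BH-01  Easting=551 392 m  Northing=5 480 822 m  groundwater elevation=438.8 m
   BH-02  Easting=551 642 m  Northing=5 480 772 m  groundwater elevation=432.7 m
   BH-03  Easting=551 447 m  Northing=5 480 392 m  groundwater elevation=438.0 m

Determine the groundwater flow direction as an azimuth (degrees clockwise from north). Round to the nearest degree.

087°

With h = a·x + b·y + c and BH-01 as origin, the differences give:
  250·a + (-50)·b = -6.1
  55·a + (-430)·b = -0.8
Eliminate b (×(-430) and ×(-50), subtract): -104750·a = 2583.00 → a = ∂h/∂x = -0.02466
Back-substitute: b = ∂h/∂y = -0.001294.
Flow direction (−∇h) has components (+0.02466 E, +0.001294 N).
Azimuth = atan2(E, N) = atan2(+0.02466, +0.001294) = 87.0° ≈ 087°.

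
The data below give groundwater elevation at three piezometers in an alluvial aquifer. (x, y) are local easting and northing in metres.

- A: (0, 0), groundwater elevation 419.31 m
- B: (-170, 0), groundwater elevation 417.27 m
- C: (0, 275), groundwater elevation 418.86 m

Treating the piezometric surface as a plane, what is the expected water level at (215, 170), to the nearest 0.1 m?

∂h/∂x = (417.27 − 419.31) / (-170 − 0) = +0.01200
∂h/∂y = (418.86 − 419.31) / (275 − 0) = -0.001636
h(215, 170) = 419.31 + (+0.01200)·(215) + (-0.001636)·(170) = 419.31 +2.580 -0.278 = 421.612 m.

421.6 m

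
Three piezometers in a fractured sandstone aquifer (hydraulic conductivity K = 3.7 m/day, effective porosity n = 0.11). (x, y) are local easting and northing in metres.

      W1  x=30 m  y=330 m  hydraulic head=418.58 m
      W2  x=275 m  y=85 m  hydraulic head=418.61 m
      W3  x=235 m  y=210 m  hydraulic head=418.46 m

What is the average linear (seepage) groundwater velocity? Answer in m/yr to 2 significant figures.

29 m/yr

Differences from W1: to W2 (Δx, Δy, Δh) = (245, -245, +0.03); to W3 = (205, -120, -0.12).
Determinant of the coordinate differences = 245·(-120) − 205·(-245) = 20825.
∂h/∂x = [(+0.03)·(-120) − (-0.12)·(-245)] / 20825 = -0.001585
∂h/∂y = [245·(-0.12) − 205·(+0.03)] / 20825 = -0.001707
|∇h| = √(-0.001585² + -0.001707²) = 0.002329
Seepage velocity v = K·i/n = 3.7 × 0.002329 / 0.11 = 0.07834 m/day = 28.61 m/yr.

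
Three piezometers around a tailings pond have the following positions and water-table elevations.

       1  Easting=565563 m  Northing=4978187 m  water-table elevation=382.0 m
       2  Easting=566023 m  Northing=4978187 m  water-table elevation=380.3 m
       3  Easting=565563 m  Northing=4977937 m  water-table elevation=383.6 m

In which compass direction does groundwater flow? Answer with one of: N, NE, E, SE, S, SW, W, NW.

NE

∂h/∂x = (380.3 − 382.0) / (566023 − 565563) = -0.003696
∂h/∂y = (383.6 − 382.0) / (4977937 − 4978187) = -0.006400
Flow = −∇h = (+0.003696 east, +0.006400 north), which points northeast.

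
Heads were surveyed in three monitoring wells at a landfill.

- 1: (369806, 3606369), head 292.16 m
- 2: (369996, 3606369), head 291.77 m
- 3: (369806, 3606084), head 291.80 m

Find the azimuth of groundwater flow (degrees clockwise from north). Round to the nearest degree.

122°

∂h/∂x = (291.77 − 292.16) / (369996 − 369806) = -0.002053
∂h/∂y = (291.80 − 292.16) / (3606084 − 3606369) = +0.001263
Flow direction (−∇h) has components (+0.002053 E, -0.001263 N).
Azimuth = atan2(E, N) = atan2(+0.002053, -0.001263) = 121.6° ≈ 122°.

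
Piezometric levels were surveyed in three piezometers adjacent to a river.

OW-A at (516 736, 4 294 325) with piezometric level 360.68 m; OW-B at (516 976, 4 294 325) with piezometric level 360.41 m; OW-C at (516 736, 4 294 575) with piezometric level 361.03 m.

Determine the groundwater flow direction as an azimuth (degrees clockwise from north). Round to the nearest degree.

141°

∂h/∂x = (360.41 − 360.68) / (516976 − 516736) = -0.001125
∂h/∂y = (361.03 − 360.68) / (4294575 − 4294325) = +0.001400
Flow direction (−∇h) has components (+0.001125 E, -0.001400 N).
Azimuth = atan2(E, N) = atan2(+0.001125, -0.001400) = 141.2° ≈ 141°.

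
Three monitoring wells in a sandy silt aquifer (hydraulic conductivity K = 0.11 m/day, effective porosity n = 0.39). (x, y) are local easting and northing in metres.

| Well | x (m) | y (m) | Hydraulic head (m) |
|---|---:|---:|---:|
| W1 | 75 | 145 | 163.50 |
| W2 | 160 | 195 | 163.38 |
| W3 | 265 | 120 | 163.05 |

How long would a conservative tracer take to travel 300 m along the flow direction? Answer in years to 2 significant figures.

1100 years

Differences from W1: to W2 (Δx, Δy, Δh) = (85, 50, -0.12); to W3 = (190, -25, -0.45).
Solve a·Δx + b·Δy = Δh: det = 85·(-25) − 190·50 = -11625.
∂h/∂x = [(-0.12)·(-25) − (-0.45)·50] / -11625 = -0.002194
∂h/∂y = [85·(-0.45) − 190·(-0.12)] / -11625 = +0.001329
|∇h| = √(-0.002194² + 0.001329²) = 0.002565
Seepage velocity v = K·i/n = 0.11 × 0.002565 / 0.39 = 0.0007235 m/day.
t = 300 / 0.0007235 = 4.147e+05 days = 1.14e+03 years.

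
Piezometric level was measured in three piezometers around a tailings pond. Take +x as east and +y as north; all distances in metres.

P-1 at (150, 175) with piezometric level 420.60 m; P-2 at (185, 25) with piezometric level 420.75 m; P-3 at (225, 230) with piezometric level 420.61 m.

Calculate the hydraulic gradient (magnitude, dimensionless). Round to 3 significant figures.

Differences from P-1: to P-2 (Δx, Δy, Δh) = (35, -150, +0.15); to P-3 = (75, 55, +0.01).
Solve a·Δx + b·Δy = Δh: det = 35·55 − 75·(-150) = 13175.
∂h/∂x = [(+0.15)·55 − (+0.01)·(-150)] / 13175 = +0.0007400
∂h/∂y = [35·(+0.01) − 75·(+0.15)] / 13175 = -0.0008273
|∇h| = √(0.0007400² + -0.0008273²) = 0.00111

0.00111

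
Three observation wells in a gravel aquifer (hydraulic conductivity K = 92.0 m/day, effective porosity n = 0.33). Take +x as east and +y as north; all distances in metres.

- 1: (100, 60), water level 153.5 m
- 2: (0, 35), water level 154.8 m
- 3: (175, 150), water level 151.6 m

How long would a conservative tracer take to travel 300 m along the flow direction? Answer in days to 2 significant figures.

With h = a·x + b·y + c and 1 as origin, the differences give:
  (-100)·a + (-25)·b = +1.3
  75·a + 90·b = -1.9
Eliminate b (×90 and ×(-25), subtract): -7125·a = 69.50 → a = ∂h/∂x = -0.009754
Back-substitute: b = ∂h/∂y = -0.01298.
|∇h| = √(-0.009754² + -0.01298²) = 0.01624
Seepage velocity v = K·i/n = 92.0 × 0.01624 / 0.33 = 4.528 m/day.
t = 300 / 4.528 = 66.25 days.

66 days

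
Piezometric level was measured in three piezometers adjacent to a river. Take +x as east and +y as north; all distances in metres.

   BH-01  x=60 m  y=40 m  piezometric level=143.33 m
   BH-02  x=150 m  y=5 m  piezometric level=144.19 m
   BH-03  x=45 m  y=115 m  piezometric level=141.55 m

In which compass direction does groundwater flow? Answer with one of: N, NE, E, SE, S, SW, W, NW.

Taking BH-01 as reference: BH-02−BH-01 = (90, -35, +0.86); BH-03−BH-01 = (-15, 75, -1.78).
Solve a·Δx + b·Δy = Δh: det = 90·75 − (-15)·(-35) = 6225.
∂h/∂x = [(+0.86)·75 − (-1.78)·(-35)] / 6225 = +0.0003534
∂h/∂y = [90·(-1.78) − (-15)·(+0.86)] / 6225 = -0.02366
Flow = −∇h = (-0.0003534 east, +0.02366 north), which points north.

N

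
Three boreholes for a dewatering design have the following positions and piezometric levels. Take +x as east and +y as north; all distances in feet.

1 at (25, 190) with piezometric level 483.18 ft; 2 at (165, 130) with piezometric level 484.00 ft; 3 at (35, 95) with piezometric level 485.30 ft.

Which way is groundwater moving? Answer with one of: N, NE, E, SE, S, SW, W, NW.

N

With h = a·x + b·y + c and 1 as origin, the differences give:
  140·a + (-60)·b = +0.82
  10·a + (-95)·b = +2.12
Eliminate b (×(-95) and ×(-60), subtract): -12700·a = 49.300 → a = ∂h/∂x = -0.003882
Back-substitute: b = ∂h/∂y = -0.02272.
Flow = −∇h = (+0.003882 east, +0.02272 north), which points north.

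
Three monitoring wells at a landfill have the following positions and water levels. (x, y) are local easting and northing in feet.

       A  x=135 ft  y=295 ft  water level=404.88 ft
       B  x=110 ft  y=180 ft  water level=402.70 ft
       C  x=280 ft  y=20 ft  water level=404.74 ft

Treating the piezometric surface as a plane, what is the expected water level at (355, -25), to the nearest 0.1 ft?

With h = a·x + b·y + c and A as origin, the differences give:
  (-25)·a + (-115)·b = -2.18
  145·a + (-275)·b = -0.14
Eliminate b (×(-275) and ×(-115), subtract): 23550·a = 583.400 → a = ∂h/∂x = +0.02477
Back-substitute: b = ∂h/∂y = +0.01357.
h(355, -25) = 404.88 + (+0.02477)·(220) + (+0.01357)·(-320) = 404.88 +5.450 -4.343 = 405.987 ft.

406.0 ft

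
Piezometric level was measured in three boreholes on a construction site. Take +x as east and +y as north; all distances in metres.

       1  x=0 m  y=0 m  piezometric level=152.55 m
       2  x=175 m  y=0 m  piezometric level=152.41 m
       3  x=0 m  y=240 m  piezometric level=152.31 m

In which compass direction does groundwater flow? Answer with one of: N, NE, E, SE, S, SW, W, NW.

NE

∂h/∂x = (152.41 − 152.55) / (175 − 0) = -0.0008000
∂h/∂y = (152.31 − 152.55) / (240 − 0) = -0.001000
Flow = −∇h = (+0.0008000 east, +0.001000 north), which points northeast.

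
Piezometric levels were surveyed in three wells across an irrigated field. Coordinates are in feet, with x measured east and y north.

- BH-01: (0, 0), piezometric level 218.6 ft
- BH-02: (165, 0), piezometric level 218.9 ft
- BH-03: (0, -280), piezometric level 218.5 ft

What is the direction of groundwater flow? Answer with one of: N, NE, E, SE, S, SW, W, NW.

W

∂h/∂x = (218.9 − 218.6) / (165 − 0) = +0.001818
∂h/∂y = (218.5 − 218.6) / (-280 − 0) = +0.0003571
Flow = −∇h = (-0.001818 east, -0.0003571 north), which points west.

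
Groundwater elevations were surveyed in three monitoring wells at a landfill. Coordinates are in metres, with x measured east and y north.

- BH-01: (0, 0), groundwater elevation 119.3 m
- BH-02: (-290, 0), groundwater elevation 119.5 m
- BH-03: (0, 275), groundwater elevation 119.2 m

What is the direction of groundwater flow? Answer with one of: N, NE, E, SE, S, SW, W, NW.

NE

∂h/∂x = (119.5 − 119.3) / (-290 − 0) = -0.0006897
∂h/∂y = (119.2 − 119.3) / (275 − 0) = -0.0003636
Flow = −∇h = (+0.0006897 east, +0.0003636 north), which points northeast.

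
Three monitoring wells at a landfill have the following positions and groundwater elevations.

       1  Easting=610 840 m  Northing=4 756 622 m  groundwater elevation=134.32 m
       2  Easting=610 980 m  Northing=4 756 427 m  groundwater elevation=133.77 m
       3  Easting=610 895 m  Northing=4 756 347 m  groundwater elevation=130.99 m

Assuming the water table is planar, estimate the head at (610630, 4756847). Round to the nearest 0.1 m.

Taking 1 as reference: 2−1 = (140, -195, -0.55); 3−1 = (55, -275, -3.33).
Solve a·Δx + b·Δy = Δh: det = 140·(-275) − 55·(-195) = -27775.
∂h/∂x = [(-0.55)·(-275) − (-3.33)·(-195)] / -27775 = +0.01793
∂h/∂y = [140·(-3.33) − 55·(-0.55)] / -27775 = +0.01570
h(610630, 4756847) = 134.32 + (+0.01793)·(-210) + (+0.01570)·(225) = 134.32 -3.766 +3.532 = 134.086 m.

134.1 m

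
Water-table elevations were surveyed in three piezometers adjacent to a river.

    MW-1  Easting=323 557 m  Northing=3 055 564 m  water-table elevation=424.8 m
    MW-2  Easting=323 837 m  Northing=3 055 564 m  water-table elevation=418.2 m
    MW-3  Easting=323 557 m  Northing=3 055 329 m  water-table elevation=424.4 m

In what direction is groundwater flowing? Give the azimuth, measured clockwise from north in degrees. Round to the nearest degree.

094°

∂h/∂x = (418.2 − 424.8) / (323837 − 323557) = -0.02357
∂h/∂y = (424.4 − 424.8) / (3055329 − 3055564) = +0.001702
Flow direction (−∇h) has components (+0.02357 E, -0.001702 N).
Azimuth = atan2(E, N) = atan2(+0.02357, -0.001702) = 94.1° ≈ 094°.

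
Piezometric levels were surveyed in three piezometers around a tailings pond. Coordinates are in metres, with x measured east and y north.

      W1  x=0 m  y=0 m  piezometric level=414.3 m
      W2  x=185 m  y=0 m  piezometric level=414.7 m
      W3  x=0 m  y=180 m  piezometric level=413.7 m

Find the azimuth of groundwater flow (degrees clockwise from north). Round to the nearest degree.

327°

∂h/∂x = (414.7 − 414.3) / (185 − 0) = +0.002162
∂h/∂y = (413.7 − 414.3) / (180 − 0) = -0.003333
Flow direction (−∇h) has components (-0.002162 E, +0.003333 N).
Azimuth = atan2(E, N) = atan2(-0.002162, +0.003333) = 327.0° ≈ 327°.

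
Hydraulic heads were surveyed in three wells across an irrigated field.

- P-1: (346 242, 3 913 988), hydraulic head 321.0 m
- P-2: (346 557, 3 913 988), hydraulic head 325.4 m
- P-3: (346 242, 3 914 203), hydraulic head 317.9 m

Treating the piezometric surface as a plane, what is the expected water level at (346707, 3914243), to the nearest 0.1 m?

323.8 m

∂h/∂x = (325.4 − 321.0) / (346557 − 346242) = +0.01397
∂h/∂y = (317.9 − 321.0) / (3914203 − 3913988) = -0.01442
h(346707, 3914243) = 321.0 + (+0.01397)·(465) + (-0.01442)·(255) = 321.0 +6.495 -3.677 = 323.818 m.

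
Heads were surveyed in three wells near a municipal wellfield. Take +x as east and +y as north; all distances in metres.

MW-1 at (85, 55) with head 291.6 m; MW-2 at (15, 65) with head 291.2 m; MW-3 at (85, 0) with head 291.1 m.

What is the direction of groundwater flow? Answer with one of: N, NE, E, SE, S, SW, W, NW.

SW

Differences from MW-1: to MW-2 (Δx, Δy, Δh) = (-70, 10, -0.4); to MW-3 = (0, -55, -0.5).
Determinant of the coordinate differences = (-70)·(-55) − 0·10 = 3850.
∂h/∂x = [(-0.4)·(-55) − (-0.5)·10] / 3850 = +0.007013
∂h/∂y = [(-70)·(-0.5) − 0·(-0.4)] / 3850 = +0.009091
Flow = −∇h = (-0.007013 east, -0.009091 north), which points southwest.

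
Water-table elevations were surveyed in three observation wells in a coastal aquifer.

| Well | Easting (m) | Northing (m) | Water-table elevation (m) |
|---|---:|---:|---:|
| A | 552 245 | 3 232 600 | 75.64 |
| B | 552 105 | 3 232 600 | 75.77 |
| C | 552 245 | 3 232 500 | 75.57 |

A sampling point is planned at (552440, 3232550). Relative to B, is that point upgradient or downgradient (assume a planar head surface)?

downgradient

∂h/∂x = (75.77 − 75.64) / (552105 − 552245) = -0.0009286
∂h/∂y = (75.57 − 75.64) / (3232500 − 3232600) = +0.0007000
Head at (552440, 3232550) = 75.64 + (-0.0009286)·(195) + (+0.0007000)·(-50) = 75.42 m.
That is lower than the 75.77 m at B, so the point is downgradient.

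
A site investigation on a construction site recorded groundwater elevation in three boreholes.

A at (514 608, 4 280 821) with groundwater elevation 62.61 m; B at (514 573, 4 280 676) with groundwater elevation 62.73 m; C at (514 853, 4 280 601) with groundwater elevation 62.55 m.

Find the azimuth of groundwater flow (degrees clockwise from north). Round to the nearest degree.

Differences from A: to B (Δx, Δy, Δh) = (-35, -145, +0.12); to C = (245, -220, -0.06).
Solve a·Δx + b·Δy = Δh: det = (-35)·(-220) − 245·(-145) = 43225.
∂h/∂x = [(+0.12)·(-220) − (-0.06)·(-145)] / 43225 = -0.0008120
∂h/∂y = [(-35)·(-0.06) − 245·(+0.12)] / 43225 = -0.0006316
Flow direction (−∇h) has components (+0.0008120 E, +0.0006316 N).
Azimuth = atan2(E, N) = atan2(+0.0008120, +0.0006316) = 52.1° ≈ 052°.

052°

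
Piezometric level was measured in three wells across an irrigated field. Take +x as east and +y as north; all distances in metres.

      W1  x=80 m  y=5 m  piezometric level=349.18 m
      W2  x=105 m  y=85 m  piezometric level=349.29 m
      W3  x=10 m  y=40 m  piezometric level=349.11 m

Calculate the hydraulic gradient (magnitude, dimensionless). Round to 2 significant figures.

0.0017

Differences from W1: to W2 (Δx, Δy, Δh) = (25, 80, +0.11); to W3 = (-70, 35, -0.07).
Solve a·Δx + b·Δy = Δh: det = 25·35 − (-70)·80 = 6475.
∂h/∂x = [(+0.11)·35 − (-0.07)·80] / 6475 = +0.001459
∂h/∂y = [25·(-0.07) − (-70)·(+0.11)] / 6475 = +0.0009189
|∇h| = √(0.001459² + 0.0009189²) = 0.001724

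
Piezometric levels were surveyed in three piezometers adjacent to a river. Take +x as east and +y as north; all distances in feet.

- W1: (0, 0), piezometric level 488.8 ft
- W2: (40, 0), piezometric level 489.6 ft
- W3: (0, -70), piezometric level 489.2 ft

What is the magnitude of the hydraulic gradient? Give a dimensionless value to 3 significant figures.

∂h/∂x = (489.6 − 488.8) / (40 − 0) = +0.02000
∂h/∂y = (489.2 − 488.8) / (-70 − 0) = -0.005714
|∇h| = √(0.02000² + -0.005714²) = 0.0208

0.0208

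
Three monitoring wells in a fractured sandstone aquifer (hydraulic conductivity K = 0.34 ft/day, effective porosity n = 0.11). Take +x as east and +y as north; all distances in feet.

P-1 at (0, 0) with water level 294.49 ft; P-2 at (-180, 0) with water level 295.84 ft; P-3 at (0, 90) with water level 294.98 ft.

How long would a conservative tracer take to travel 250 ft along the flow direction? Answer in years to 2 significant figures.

24 years

∂h/∂x = (295.84 − 294.49) / (-180 − 0) = -0.007500
∂h/∂y = (294.98 − 294.49) / (90 − 0) = +0.005444
|∇h| = √(-0.007500² + 0.005444²) = 0.009268
Seepage velocity v = K·i/n = 0.34 × 0.009268 / 0.11 = 0.02865 ft/day.
t = 250 / 0.02865 = 8726 days = 23.9 years.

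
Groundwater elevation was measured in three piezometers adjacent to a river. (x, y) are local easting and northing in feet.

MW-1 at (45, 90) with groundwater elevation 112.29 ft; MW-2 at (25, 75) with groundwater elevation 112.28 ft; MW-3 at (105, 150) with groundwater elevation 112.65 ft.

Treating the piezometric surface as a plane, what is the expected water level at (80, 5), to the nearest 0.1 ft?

109.9 ft

With h = a·x + b·y + c and MW-1 as origin, the differences give:
  (-20)·a + (-15)·b = -0.01
  60·a + 60·b = +0.36
Eliminate b (×60 and ×(-15), subtract): -300·a = 4.800 → a = ∂h/∂x = -0.01600
Back-substitute: b = ∂h/∂y = +0.02200.
h(80, 5) = 112.29 + (-0.01600)·(35) + (+0.02200)·(-85) = 112.29 -0.560 -1.870 = 109.860 ft.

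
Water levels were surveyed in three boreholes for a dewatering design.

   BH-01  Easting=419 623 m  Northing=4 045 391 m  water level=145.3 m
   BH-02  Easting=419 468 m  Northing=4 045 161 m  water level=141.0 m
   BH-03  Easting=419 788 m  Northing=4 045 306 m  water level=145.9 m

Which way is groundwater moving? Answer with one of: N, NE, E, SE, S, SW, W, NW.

Differences from BH-01: to BH-02 (Δx, Δy, Δh) = (-155, -230, -4.3); to BH-03 = (165, -85, +0.6).
Determinant of the coordinate differences = (-155)·(-85) − 165·(-230) = 51125.
∂h/∂x = [(-4.3)·(-85) − (+0.6)·(-230)] / 51125 = +0.009848
∂h/∂y = [(-155)·(+0.6) − 165·(-4.3)] / 51125 = +0.01206
Flow = −∇h = (-0.009848 east, -0.01206 north), which points southwest.

SW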